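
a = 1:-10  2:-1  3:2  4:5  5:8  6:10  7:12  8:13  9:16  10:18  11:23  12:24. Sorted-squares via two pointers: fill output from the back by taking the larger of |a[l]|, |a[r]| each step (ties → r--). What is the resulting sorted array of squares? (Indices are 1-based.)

l=1 r=12: |-10|<=|24| out[12]=576, r--
l=1 r=11: |-10|<=|23| out[11]=529, r--
l=1 r=10: |-10|<=|18| out[10]=324, r--
l=1 r=9: |-10|<=|16| out[9]=256, r--
l=1 r=8: |-10|<=|13| out[8]=169, r--
l=1 r=7: |-10|<=|12| out[7]=144, r--
l=1 r=6: |-10|<=|10| out[6]=100, r--
l=1 r=5: |-10|>|8| out[5]=100, l++
l=2 r=5: |-1|<=|8| out[4]=64, r--
l=2 r=4: |-1|<=|5| out[3]=25, r--
l=2 r=3: |-1|<=|2| out[2]=4, r--
l=2 r=2: |-1|<=|-1| out[1]=1, r--

[1, 4, 25, 64, 100, 100, 144, 169, 256, 324, 529, 576]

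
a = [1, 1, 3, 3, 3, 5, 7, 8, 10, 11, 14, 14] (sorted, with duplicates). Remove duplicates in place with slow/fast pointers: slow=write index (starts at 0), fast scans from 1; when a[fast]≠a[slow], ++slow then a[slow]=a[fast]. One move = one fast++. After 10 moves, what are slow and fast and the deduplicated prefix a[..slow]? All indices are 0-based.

(s=0,f=1) a[fast]=1=a[slow] dup → fast++
(s=0,f=2) a[fast]=3≠a[slow]=1 write a[1]=3 → slow++,fast++
(s=1,f=3) a[fast]=3=a[slow] dup → fast++
(s=1,f=4) a[fast]=3=a[slow] dup → fast++
(s=1,f=5) a[fast]=5≠a[slow]=3 write a[2]=5 → slow++,fast++
(s=2,f=6) a[fast]=7≠a[slow]=5 write a[3]=7 → slow++,fast++
(s=3,f=7) a[fast]=8≠a[slow]=7 write a[4]=8 → slow++,fast++
(s=4,f=8) a[fast]=10≠a[slow]=8 write a[5]=10 → slow++,fast++
(s=5,f=9) a[fast]=11≠a[slow]=10 write a[6]=11 → slow++,fast++
(s=6,f=10) a[fast]=14≠a[slow]=11 write a[7]=14 → slow++,fast++

slow=7, fast=11, prefix=[1, 3, 5, 7, 8, 10, 11, 14]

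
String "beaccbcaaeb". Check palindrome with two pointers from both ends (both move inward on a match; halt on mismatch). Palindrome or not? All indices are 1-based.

[1,11] 'b'=='b' → l++,r--
[2,10] 'e'=='e' → l++,r--
[3,9] 'a'=='a' → l++,r--
[4,8] 'c'!='a' → stop

not a palindrome (mismatch at 4,8)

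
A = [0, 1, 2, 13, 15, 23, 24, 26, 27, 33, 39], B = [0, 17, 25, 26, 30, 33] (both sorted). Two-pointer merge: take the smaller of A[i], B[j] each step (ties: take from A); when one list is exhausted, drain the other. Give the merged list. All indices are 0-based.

[0, 0, 1, 2, 13, 15, 17, 23, 24, 25, 26, 26, 27, 30, 33, 33, 39]

i=0 j=0: A[i]=0<=B[j]=0 take 0, i++
i=1 j=0: A[i]=1>B[j]=0 take 0, j++
i=1 j=1: A[i]=1<=B[j]=17 take 1, i++
i=2 j=1: A[i]=2<=B[j]=17 take 2, i++
i=3 j=1: A[i]=13<=B[j]=17 take 13, i++
i=4 j=1: A[i]=15<=B[j]=17 take 15, i++
i=5 j=1: A[i]=23>B[j]=17 take 17, j++
i=5 j=2: A[i]=23<=B[j]=25 take 23, i++
i=6 j=2: A[i]=24<=B[j]=25 take 24, i++
i=7 j=2: A[i]=26>B[j]=25 take 25, j++
i=7 j=3: A[i]=26<=B[j]=26 take 26, i++
i=8 j=3: A[i]=27>B[j]=26 take 26, j++
i=8 j=4: A[i]=27<=B[j]=30 take 27, i++
i=9 j=4: A[i]=33>B[j]=30 take 30, j++
i=9 j=5: A[i]=33<=B[j]=33 take 33, i++
i=10 j=5: A[i]=39>B[j]=33 take 33, j++
i=10 j=6: B done, take A[i]=39, i++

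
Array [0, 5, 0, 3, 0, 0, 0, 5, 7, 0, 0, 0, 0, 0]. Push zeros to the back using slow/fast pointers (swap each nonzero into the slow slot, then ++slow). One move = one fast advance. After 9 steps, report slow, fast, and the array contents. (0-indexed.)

(s=0,f=0) a[fast]=0 → fast++
(s=0,f=1) a[fast]=5≠0 swap→a[0]=5 → slow++,fast++
(s=1,f=2) a[fast]=0 → fast++
(s=1,f=3) a[fast]=3≠0 swap→a[1]=3 → slow++,fast++
(s=2,f=4) a[fast]=0 → fast++
(s=2,f=5) a[fast]=0 → fast++
(s=2,f=6) a[fast]=0 → fast++
(s=2,f=7) a[fast]=5≠0 swap→a[2]=5 → slow++,fast++
(s=3,f=8) a[fast]=7≠0 swap→a[3]=7 → slow++,fast++

slow=4, fast=9, a=[5, 3, 5, 7, 0, 0, 0, 0, 0, 0, 0, 0, 0, 0]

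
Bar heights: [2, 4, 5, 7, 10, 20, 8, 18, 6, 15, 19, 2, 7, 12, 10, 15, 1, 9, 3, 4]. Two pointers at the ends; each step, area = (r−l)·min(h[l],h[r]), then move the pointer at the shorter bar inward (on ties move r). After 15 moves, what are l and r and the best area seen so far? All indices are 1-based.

l=1 r=20: min(2,4)*19=38 best=38 *, l++
l=2 r=20: min(4,4)*18=72 best=72 *, r--
l=2 r=19: min(4,3)*17=51 best=72, r--
l=2 r=18: min(4,9)*16=64 best=72, l++
l=3 r=18: min(5,9)*15=75 best=75 *, l++
l=4 r=18: min(7,9)*14=98 best=98 *, l++
l=5 r=18: min(10,9)*13=117 best=117 *, r--
l=5 r=17: min(10,1)*12=12 best=117, r--
l=5 r=16: min(10,15)*11=110 best=117, l++
l=6 r=16: min(20,15)*10=150 best=150 *, r--
l=6 r=15: min(20,10)*9=90 best=150, r--
l=6 r=14: min(20,12)*8=96 best=150, r--
l=6 r=13: min(20,7)*7=49 best=150, r--
l=6 r=12: min(20,2)*6=12 best=150, r--
l=6 r=11: min(20,19)*5=95 best=150, r--

l=6, r=10, best area=150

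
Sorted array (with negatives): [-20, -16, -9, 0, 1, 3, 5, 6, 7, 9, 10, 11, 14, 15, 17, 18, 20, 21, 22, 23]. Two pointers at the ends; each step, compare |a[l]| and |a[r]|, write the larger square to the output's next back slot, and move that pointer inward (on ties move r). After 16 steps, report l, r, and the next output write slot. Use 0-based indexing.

l=3, r=6, next write slot=3

l=0 r=19: |-20|<=|23| out[19]=529, r--
l=0 r=18: |-20|<=|22| out[18]=484, r--
l=0 r=17: |-20|<=|21| out[17]=441, r--
l=0 r=16: |-20|<=|20| out[16]=400, r--
l=0 r=15: |-20|>|18| out[15]=400, l++
l=1 r=15: |-16|<=|18| out[14]=324, r--
l=1 r=14: |-16|<=|17| out[13]=289, r--
l=1 r=13: |-16|>|15| out[12]=256, l++
l=2 r=13: |-9|<=|15| out[11]=225, r--
l=2 r=12: |-9|<=|14| out[10]=196, r--
l=2 r=11: |-9|<=|11| out[9]=121, r--
l=2 r=10: |-9|<=|10| out[8]=100, r--
l=2 r=9: |-9|<=|9| out[7]=81, r--
l=2 r=8: |-9|>|7| out[6]=81, l++
l=3 r=8: |0|<=|7| out[5]=49, r--
l=3 r=7: |0|<=|6| out[4]=36, r--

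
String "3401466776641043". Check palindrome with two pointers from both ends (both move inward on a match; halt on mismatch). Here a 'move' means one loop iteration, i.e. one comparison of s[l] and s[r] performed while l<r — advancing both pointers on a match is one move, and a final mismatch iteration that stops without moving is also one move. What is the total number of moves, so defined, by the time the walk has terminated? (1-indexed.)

8 moves

[1,16] '3'=='3' → l++,r--
[2,15] '4'=='4' → l++,r--
[3,14] '0'=='0' → l++,r--
[4,13] '1'=='1' → l++,r--
[5,12] '4'=='4' → l++,r--
[6,11] '6'=='6' → l++,r--
[7,10] '6'=='6' → l++,r--
[8,9] '7'=='7' → l++,r--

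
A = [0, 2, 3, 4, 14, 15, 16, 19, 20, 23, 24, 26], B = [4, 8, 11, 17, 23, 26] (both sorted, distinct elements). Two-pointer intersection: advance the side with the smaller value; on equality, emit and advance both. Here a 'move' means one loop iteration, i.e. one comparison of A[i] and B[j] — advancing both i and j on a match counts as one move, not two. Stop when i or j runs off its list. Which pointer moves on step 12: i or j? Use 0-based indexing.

i

i=0 j=0: 0<4, i++
i=1 j=0: 2<4, i++
i=2 j=0: 3<4, i++
i=3 j=0: 4==4 emit, i++,j++
i=4 j=1: 14>8, j++
i=4 j=2: 14>11, j++
i=4 j=3: 14<17, i++
i=5 j=3: 15<17, i++
i=6 j=3: 16<17, i++
i=7 j=3: 19>17, j++
i=7 j=4: 19<23, i++
i=8 j=4: 20<23, i++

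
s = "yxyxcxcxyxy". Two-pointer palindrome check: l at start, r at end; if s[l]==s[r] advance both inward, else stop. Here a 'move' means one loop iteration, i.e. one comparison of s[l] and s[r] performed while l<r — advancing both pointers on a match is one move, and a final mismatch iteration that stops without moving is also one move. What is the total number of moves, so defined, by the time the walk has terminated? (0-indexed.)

5 moves

[0,10] 'y'=='y' → l++,r--
[1,9] 'x'=='x' → l++,r--
[2,8] 'y'=='y' → l++,r--
[3,7] 'x'=='x' → l++,r--
[4,6] 'c'=='c' → l++,r--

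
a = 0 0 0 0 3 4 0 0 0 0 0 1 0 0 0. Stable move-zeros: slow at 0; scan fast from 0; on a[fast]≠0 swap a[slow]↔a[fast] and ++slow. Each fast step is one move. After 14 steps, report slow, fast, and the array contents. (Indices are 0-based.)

(s=0,f=0) a[fast]=0 → fast++
(s=0,f=1) a[fast]=0 → fast++
(s=0,f=2) a[fast]=0 → fast++
(s=0,f=3) a[fast]=0 → fast++
(s=0,f=4) a[fast]=3≠0 swap→a[0]=3 → slow++,fast++
(s=1,f=5) a[fast]=4≠0 swap→a[1]=4 → slow++,fast++
(s=2,f=6) a[fast]=0 → fast++
(s=2,f=7) a[fast]=0 → fast++
(s=2,f=8) a[fast]=0 → fast++
(s=2,f=9) a[fast]=0 → fast++
(s=2,f=10) a[fast]=0 → fast++
(s=2,f=11) a[fast]=1≠0 swap→a[2]=1 → slow++,fast++
(s=3,f=12) a[fast]=0 → fast++
(s=3,f=13) a[fast]=0 → fast++

slow=3, fast=14, a=[3, 4, 1, 0, 0, 0, 0, 0, 0, 0, 0, 0, 0, 0, 0]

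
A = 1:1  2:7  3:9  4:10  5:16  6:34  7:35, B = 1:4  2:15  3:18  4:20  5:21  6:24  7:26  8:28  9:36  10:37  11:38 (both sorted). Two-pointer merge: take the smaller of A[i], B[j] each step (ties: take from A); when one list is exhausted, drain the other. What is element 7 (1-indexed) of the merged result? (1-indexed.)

merged[7] = 16

i=1 j=1: A[i]=1<=B[j]=4 take 1, i++
i=2 j=1: A[i]=7>B[j]=4 take 4, j++
i=2 j=2: A[i]=7<=B[j]=15 take 7, i++
i=3 j=2: A[i]=9<=B[j]=15 take 9, i++
i=4 j=2: A[i]=10<=B[j]=15 take 10, i++
i=5 j=2: A[i]=16>B[j]=15 take 15, j++
i=5 j=3: A[i]=16<=B[j]=18 take 16, i++
i=6 j=3: A[i]=34>B[j]=18 take 18, j++
i=6 j=4: A[i]=34>B[j]=20 take 20, j++
i=6 j=5: A[i]=34>B[j]=21 take 21, j++
i=6 j=6: A[i]=34>B[j]=24 take 24, j++
i=6 j=7: A[i]=34>B[j]=26 take 26, j++
i=6 j=8: A[i]=34>B[j]=28 take 28, j++
i=6 j=9: A[i]=34<=B[j]=36 take 34, i++
i=7 j=9: A[i]=35<=B[j]=36 take 35, i++
i=8 j=9: A done, take B[j]=36, j++
i=8 j=10: A done, take B[j]=37, j++
i=8 j=11: A done, take B[j]=38, j++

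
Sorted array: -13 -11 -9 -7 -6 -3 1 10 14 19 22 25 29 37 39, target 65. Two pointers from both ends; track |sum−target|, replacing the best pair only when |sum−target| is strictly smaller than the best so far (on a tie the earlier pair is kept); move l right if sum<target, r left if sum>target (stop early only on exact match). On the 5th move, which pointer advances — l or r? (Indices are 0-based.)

l

l=0 r=14: -13+39=26 d=39 *, l++
l=1 r=14: -11+39=28 d=37 *, l++
l=2 r=14: -9+39=30 d=35 *, l++
l=3 r=14: -7+39=32 d=33 *, l++
l=4 r=14: -6+39=33 d=32 *, l++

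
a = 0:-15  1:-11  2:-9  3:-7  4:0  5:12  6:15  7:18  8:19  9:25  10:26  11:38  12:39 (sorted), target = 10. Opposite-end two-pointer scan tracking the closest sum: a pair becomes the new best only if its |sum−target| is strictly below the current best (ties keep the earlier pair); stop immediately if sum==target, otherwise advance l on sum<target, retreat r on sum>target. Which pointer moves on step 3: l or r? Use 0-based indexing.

r

[0,12] -15+39=24 d=14 * → r--
[0,11] -15+38=23 d=13 * → r--
[0,10] -15+26=11 d=1 * → r--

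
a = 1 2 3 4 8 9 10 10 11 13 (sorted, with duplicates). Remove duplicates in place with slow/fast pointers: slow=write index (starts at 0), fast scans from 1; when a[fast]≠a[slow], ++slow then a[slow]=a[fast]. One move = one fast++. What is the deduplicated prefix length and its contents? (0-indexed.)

(s=0,f=1) a[fast]=2≠a[slow]=1 write a[1]=2 → slow++,fast++
(s=1,f=2) a[fast]=3≠a[slow]=2 write a[2]=3 → slow++,fast++
(s=2,f=3) a[fast]=4≠a[slow]=3 write a[3]=4 → slow++,fast++
(s=3,f=4) a[fast]=8≠a[slow]=4 write a[4]=8 → slow++,fast++
(s=4,f=5) a[fast]=9≠a[slow]=8 write a[5]=9 → slow++,fast++
(s=5,f=6) a[fast]=10≠a[slow]=9 write a[6]=10 → slow++,fast++
(s=6,f=7) a[fast]=10=a[slow] dup → fast++
(s=6,f=8) a[fast]=11≠a[slow]=10 write a[7]=11 → slow++,fast++
(s=7,f=9) a[fast]=13≠a[slow]=11 write a[8]=13 → slow++,fast++

length 9; prefix = [1, 2, 3, 4, 8, 9, 10, 11, 13]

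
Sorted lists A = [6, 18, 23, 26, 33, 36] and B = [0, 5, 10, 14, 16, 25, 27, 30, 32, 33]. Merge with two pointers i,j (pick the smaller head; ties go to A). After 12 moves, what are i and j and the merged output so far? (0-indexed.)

i=0 j=0: A[i]=6>B[j]=0 take 0, j++
i=0 j=1: A[i]=6>B[j]=5 take 5, j++
i=0 j=2: A[i]=6<=B[j]=10 take 6, i++
i=1 j=2: A[i]=18>B[j]=10 take 10, j++
i=1 j=3: A[i]=18>B[j]=14 take 14, j++
i=1 j=4: A[i]=18>B[j]=16 take 16, j++
i=1 j=5: A[i]=18<=B[j]=25 take 18, i++
i=2 j=5: A[i]=23<=B[j]=25 take 23, i++
i=3 j=5: A[i]=26>B[j]=25 take 25, j++
i=3 j=6: A[i]=26<=B[j]=27 take 26, i++
i=4 j=6: A[i]=33>B[j]=27 take 27, j++
i=4 j=7: A[i]=33>B[j]=30 take 30, j++

i=4, j=8, merged so far=[0, 5, 6, 10, 14, 16, 18, 23, 25, 26, 27, 30]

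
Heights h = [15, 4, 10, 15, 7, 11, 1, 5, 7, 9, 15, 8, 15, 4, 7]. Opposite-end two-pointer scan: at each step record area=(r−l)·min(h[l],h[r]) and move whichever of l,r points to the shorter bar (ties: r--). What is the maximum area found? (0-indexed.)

max area = 180

[0,14] min(15,7)*14=98 best=98 * → r--
[0,13] min(15,4)*13=52 best=98 → r--
[0,12] min(15,15)*12=180 best=180 * → r--
[0,11] min(15,8)*11=88 best=180 → r--
[0,10] min(15,15)*10=150 best=180 → r--
[0,9] min(15,9)*9=81 best=180 → r--
[0,8] min(15,7)*8=56 best=180 → r--
[0,7] min(15,5)*7=35 best=180 → r--
[0,6] min(15,1)*6=6 best=180 → r--
[0,5] min(15,11)*5=55 best=180 → r--
[0,4] min(15,7)*4=28 best=180 → r--
[0,3] min(15,15)*3=45 best=180 → r--
[0,2] min(15,10)*2=20 best=180 → r--
[0,1] min(15,4)*1=4 best=180 → r--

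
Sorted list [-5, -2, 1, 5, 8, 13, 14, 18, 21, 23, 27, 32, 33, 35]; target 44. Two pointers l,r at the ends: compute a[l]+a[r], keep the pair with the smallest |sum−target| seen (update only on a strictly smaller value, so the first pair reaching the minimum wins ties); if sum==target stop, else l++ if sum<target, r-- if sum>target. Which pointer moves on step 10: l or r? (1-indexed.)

[1,14] -5+35=30 d=14 * → l++
[2,14] -2+35=33 d=11 * → l++
[3,14] 1+35=36 d=8 * → l++
[4,14] 5+35=40 d=4 * → l++
[5,14] 8+35=43 d=1 * → l++
[6,14] 13+35=48 d=4 → r--
[6,13] 13+33=46 d=2 → r--
[6,12] 13+32=45 d=1 → r--
[6,11] 13+27=40 d=4 → l++
[7,11] 14+27=41 d=3 → l++

l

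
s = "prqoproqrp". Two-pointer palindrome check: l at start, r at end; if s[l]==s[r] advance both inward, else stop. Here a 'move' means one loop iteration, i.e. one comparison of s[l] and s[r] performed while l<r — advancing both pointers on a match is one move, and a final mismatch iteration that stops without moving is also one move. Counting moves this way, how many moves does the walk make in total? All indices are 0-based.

5 moves

[0,9] 'p'=='p' → l++,r--
[1,8] 'r'=='r' → l++,r--
[2,7] 'q'=='q' → l++,r--
[3,6] 'o'=='o' → l++,r--
[4,5] 'p'!='r' → stop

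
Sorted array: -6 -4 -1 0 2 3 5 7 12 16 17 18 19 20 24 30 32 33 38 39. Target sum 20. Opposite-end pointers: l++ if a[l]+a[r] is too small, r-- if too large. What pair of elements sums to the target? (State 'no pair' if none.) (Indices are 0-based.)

(-4, 24)

[0,19] -6+39=33 >20 → r--
[0,18] -6+38=32 >20 → r--
[0,17] -6+33=27 >20 → r--
[0,16] -6+32=26 >20 → r--
[0,15] -6+30=24 >20 → r--
[0,14] -6+24=18 <20 → l++
[1,14] -4+24=20 → found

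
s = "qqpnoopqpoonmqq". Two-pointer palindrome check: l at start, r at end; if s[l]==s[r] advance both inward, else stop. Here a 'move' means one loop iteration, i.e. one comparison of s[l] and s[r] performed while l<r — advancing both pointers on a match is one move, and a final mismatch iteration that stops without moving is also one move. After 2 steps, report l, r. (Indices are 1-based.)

l=3, r=13

l=1 r=15: 'q'=='q', l++,r--
l=2 r=14: 'q'=='q', l++,r--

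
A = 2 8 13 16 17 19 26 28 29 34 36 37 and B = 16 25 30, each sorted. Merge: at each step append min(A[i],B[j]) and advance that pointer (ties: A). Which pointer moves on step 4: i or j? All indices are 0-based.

[i=0,j=0] A[i]=2<=B[j]=16 take 2 → i++
[i=1,j=0] A[i]=8<=B[j]=16 take 8 → i++
[i=2,j=0] A[i]=13<=B[j]=16 take 13 → i++
[i=3,j=0] A[i]=16<=B[j]=16 take 16 → i++

i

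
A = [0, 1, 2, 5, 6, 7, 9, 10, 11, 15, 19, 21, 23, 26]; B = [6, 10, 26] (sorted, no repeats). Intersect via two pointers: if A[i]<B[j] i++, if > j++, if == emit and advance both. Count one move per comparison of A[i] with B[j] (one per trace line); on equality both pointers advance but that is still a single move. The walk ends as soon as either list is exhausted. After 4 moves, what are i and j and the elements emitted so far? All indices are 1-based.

i=5, j=1, emitted=[]

i=1 j=1: 0<6, i++
i=2 j=1: 1<6, i++
i=3 j=1: 2<6, i++
i=4 j=1: 5<6, i++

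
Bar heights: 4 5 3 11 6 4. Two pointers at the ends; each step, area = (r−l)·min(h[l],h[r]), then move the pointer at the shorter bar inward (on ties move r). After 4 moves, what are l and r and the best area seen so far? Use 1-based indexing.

l=1 r=6: min(4,4)*5=20 best=20 *, r--
l=1 r=5: min(4,6)*4=16 best=20, l++
l=2 r=5: min(5,6)*3=15 best=20, l++
l=3 r=5: min(3,6)*2=6 best=20, l++

l=4, r=5, best area=20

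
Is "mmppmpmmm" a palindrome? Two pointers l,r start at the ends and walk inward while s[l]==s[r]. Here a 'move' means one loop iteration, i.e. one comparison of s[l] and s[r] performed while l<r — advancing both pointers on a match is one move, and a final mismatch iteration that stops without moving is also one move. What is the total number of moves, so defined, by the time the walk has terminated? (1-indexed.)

[1,9] 'm'=='m' → l++,r--
[2,8] 'm'=='m' → l++,r--
[3,7] 'p'!='m' → stop

3 moves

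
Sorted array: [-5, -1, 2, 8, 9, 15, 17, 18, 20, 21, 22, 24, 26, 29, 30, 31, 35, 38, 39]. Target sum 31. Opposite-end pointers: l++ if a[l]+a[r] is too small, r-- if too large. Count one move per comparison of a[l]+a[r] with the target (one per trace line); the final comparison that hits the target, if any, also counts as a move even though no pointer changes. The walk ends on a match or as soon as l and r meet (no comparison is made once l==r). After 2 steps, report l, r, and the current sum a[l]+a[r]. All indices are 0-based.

l=0 r=18: -5+39=34 >31, r--
l=0 r=17: -5+38=33 >31, r--

l=0, r=16, sum=30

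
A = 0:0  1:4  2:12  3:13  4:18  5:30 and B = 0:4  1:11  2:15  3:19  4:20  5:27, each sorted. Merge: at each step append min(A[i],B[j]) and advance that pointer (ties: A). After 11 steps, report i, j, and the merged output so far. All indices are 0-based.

i=0 j=0: A[i]=0<=B[j]=4 take 0, i++
i=1 j=0: A[i]=4<=B[j]=4 take 4, i++
i=2 j=0: A[i]=12>B[j]=4 take 4, j++
i=2 j=1: A[i]=12>B[j]=11 take 11, j++
i=2 j=2: A[i]=12<=B[j]=15 take 12, i++
i=3 j=2: A[i]=13<=B[j]=15 take 13, i++
i=4 j=2: A[i]=18>B[j]=15 take 15, j++
i=4 j=3: A[i]=18<=B[j]=19 take 18, i++
i=5 j=3: A[i]=30>B[j]=19 take 19, j++
i=5 j=4: A[i]=30>B[j]=20 take 20, j++
i=5 j=5: A[i]=30>B[j]=27 take 27, j++

i=5, j=6, merged so far=[0, 4, 4, 11, 12, 13, 15, 18, 19, 20, 27]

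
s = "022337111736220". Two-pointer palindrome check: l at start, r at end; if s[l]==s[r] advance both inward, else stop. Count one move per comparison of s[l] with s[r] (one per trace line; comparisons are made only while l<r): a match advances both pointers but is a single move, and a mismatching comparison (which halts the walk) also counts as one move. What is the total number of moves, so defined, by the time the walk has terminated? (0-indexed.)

4 moves

[0,14] '0'=='0' → l++,r--
[1,13] '2'=='2' → l++,r--
[2,12] '2'=='2' → l++,r--
[3,11] '3'!='6' → stop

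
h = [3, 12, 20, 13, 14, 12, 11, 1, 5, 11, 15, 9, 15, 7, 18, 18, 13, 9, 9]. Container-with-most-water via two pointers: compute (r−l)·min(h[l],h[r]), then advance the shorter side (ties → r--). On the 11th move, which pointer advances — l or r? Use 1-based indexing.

l=1 r=19: min(3,9)*18=54 best=54 *, l++
l=2 r=19: min(12,9)*17=153 best=153 *, r--
l=2 r=18: min(12,9)*16=144 best=153, r--
l=2 r=17: min(12,13)*15=180 best=180 *, l++
l=3 r=17: min(20,13)*14=182 best=182 *, r--
l=3 r=16: min(20,18)*13=234 best=234 *, r--
l=3 r=15: min(20,18)*12=216 best=234, r--
l=3 r=14: min(20,7)*11=77 best=234, r--
l=3 r=13: min(20,15)*10=150 best=234, r--
l=3 r=12: min(20,9)*9=81 best=234, r--
l=3 r=11: min(20,15)*8=120 best=234, r--

r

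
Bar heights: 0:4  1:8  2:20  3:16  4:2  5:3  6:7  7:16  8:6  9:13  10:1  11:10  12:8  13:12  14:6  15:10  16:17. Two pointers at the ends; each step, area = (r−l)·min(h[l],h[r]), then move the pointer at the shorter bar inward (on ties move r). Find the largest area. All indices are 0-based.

max area = 238

l=0 r=16: min(4,17)*16=64 best=64 *, l++
l=1 r=16: min(8,17)*15=120 best=120 *, l++
l=2 r=16: min(20,17)*14=238 best=238 *, r--
l=2 r=15: min(20,10)*13=130 best=238, r--
l=2 r=14: min(20,6)*12=72 best=238, r--
l=2 r=13: min(20,12)*11=132 best=238, r--
l=2 r=12: min(20,8)*10=80 best=238, r--
l=2 r=11: min(20,10)*9=90 best=238, r--
l=2 r=10: min(20,1)*8=8 best=238, r--
l=2 r=9: min(20,13)*7=91 best=238, r--
l=2 r=8: min(20,6)*6=36 best=238, r--
l=2 r=7: min(20,16)*5=80 best=238, r--
l=2 r=6: min(20,7)*4=28 best=238, r--
l=2 r=5: min(20,3)*3=9 best=238, r--
l=2 r=4: min(20,2)*2=4 best=238, r--
l=2 r=3: min(20,16)*1=16 best=238, r--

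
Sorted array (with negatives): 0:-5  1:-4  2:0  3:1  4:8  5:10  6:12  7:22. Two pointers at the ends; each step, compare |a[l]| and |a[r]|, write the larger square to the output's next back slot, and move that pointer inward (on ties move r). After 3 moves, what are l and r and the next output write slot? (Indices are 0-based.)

[0,7] |-5|<=|22| out[7]=484 → r--
[0,6] |-5|<=|12| out[6]=144 → r--
[0,5] |-5|<=|10| out[5]=100 → r--

l=0, r=4, next write slot=4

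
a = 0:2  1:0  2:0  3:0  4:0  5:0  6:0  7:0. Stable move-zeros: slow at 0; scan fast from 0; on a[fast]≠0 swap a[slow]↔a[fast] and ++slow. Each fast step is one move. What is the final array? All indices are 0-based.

(s=0,f=0) a[fast]=2≠0 swap→a[0]=2 → slow++,fast++
(s=1,f=1) a[fast]=0 → fast++
(s=1,f=2) a[fast]=0 → fast++
(s=1,f=3) a[fast]=0 → fast++
(s=1,f=4) a[fast]=0 → fast++
(s=1,f=5) a[fast]=0 → fast++
(s=1,f=6) a[fast]=0 → fast++
(s=1,f=7) a[fast]=0 → fast++

[2, 0, 0, 0, 0, 0, 0, 0]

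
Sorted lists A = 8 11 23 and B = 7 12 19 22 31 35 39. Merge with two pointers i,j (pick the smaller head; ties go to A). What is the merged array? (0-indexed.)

[7, 8, 11, 12, 19, 22, 23, 31, 35, 39]

i=0 j=0: A[i]=8>B[j]=7 take 7, j++
i=0 j=1: A[i]=8<=B[j]=12 take 8, i++
i=1 j=1: A[i]=11<=B[j]=12 take 11, i++
i=2 j=1: A[i]=23>B[j]=12 take 12, j++
i=2 j=2: A[i]=23>B[j]=19 take 19, j++
i=2 j=3: A[i]=23>B[j]=22 take 22, j++
i=2 j=4: A[i]=23<=B[j]=31 take 23, i++
i=3 j=4: A done, take B[j]=31, j++
i=3 j=5: A done, take B[j]=35, j++
i=3 j=6: A done, take B[j]=39, j++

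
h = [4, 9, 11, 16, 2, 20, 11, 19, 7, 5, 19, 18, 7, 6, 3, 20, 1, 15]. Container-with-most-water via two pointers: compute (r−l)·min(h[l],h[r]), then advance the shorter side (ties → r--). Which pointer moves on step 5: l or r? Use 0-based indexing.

l=0 r=17: min(4,15)*17=68 best=68 *, l++
l=1 r=17: min(9,15)*16=144 best=144 *, l++
l=2 r=17: min(11,15)*15=165 best=165 *, l++
l=3 r=17: min(16,15)*14=210 best=210 *, r--
l=3 r=16: min(16,1)*13=13 best=210, r--

r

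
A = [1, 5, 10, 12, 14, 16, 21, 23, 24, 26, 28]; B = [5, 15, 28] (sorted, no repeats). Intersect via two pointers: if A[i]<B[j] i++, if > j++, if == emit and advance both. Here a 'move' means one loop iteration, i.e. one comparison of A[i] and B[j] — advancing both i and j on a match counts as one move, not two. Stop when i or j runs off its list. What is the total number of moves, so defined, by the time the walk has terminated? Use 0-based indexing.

i=0 j=0: 1<5, i++
i=1 j=0: 5==5 emit, i++,j++
i=2 j=1: 10<15, i++
i=3 j=1: 12<15, i++
i=4 j=1: 14<15, i++
i=5 j=1: 16>15, j++
i=5 j=2: 16<28, i++
i=6 j=2: 21<28, i++
i=7 j=2: 23<28, i++
i=8 j=2: 24<28, i++
i=9 j=2: 26<28, i++
i=10 j=2: 28==28 emit, i++,j++

12 moves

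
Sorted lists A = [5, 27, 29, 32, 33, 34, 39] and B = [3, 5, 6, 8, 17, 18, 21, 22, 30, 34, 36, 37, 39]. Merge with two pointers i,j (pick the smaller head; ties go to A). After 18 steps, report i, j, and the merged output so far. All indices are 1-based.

i=7, j=13, merged so far=[3, 5, 5, 6, 8, 17, 18, 21, 22, 27, 29, 30, 32, 33, 34, 34, 36, 37]

[i=1,j=1] A[i]=5>B[j]=3 take 3 → j++
[i=1,j=2] A[i]=5<=B[j]=5 take 5 → i++
[i=2,j=2] A[i]=27>B[j]=5 take 5 → j++
[i=2,j=3] A[i]=27>B[j]=6 take 6 → j++
[i=2,j=4] A[i]=27>B[j]=8 take 8 → j++
[i=2,j=5] A[i]=27>B[j]=17 take 17 → j++
[i=2,j=6] A[i]=27>B[j]=18 take 18 → j++
[i=2,j=7] A[i]=27>B[j]=21 take 21 → j++
[i=2,j=8] A[i]=27>B[j]=22 take 22 → j++
[i=2,j=9] A[i]=27<=B[j]=30 take 27 → i++
[i=3,j=9] A[i]=29<=B[j]=30 take 29 → i++
[i=4,j=9] A[i]=32>B[j]=30 take 30 → j++
[i=4,j=10] A[i]=32<=B[j]=34 take 32 → i++
[i=5,j=10] A[i]=33<=B[j]=34 take 33 → i++
[i=6,j=10] A[i]=34<=B[j]=34 take 34 → i++
[i=7,j=10] A[i]=39>B[j]=34 take 34 → j++
[i=7,j=11] A[i]=39>B[j]=36 take 36 → j++
[i=7,j=12] A[i]=39>B[j]=37 take 37 → j++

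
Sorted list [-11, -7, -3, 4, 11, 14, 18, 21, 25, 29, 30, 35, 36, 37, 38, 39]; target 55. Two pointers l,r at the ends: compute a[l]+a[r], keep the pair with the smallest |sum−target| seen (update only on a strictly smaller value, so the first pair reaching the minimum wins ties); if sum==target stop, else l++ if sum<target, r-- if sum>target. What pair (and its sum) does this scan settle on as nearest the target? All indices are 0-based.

pair (18, 37) with sum 55 (|Δ|=0)

[0,15] -11+39=28 d=27 * → l++
[1,15] -7+39=32 d=23 * → l++
[2,15] -3+39=36 d=19 * → l++
[3,15] 4+39=43 d=12 * → l++
[4,15] 11+39=50 d=5 * → l++
[5,15] 14+39=53 d=2 * → l++
[6,15] 18+39=57 d=2 → r--
[6,14] 18+38=56 d=1 * → r--
[6,13] 18+37=55 d=0 * → stop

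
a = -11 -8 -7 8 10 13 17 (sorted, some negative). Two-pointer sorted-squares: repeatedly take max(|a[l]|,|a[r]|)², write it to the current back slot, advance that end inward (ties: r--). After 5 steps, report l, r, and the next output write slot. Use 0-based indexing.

l=0 r=6: |-11|<=|17| out[6]=289, r--
l=0 r=5: |-11|<=|13| out[5]=169, r--
l=0 r=4: |-11|>|10| out[4]=121, l++
l=1 r=4: |-8|<=|10| out[3]=100, r--
l=1 r=3: |-8|<=|8| out[2]=64, r--

l=1, r=2, next write slot=1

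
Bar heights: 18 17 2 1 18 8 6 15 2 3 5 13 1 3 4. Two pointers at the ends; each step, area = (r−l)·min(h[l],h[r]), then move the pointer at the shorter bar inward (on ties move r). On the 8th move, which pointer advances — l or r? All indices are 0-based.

r

[0,14] min(18,4)*14=56 best=56 * → r--
[0,13] min(18,3)*13=39 best=56 → r--
[0,12] min(18,1)*12=12 best=56 → r--
[0,11] min(18,13)*11=143 best=143 * → r--
[0,10] min(18,5)*10=50 best=143 → r--
[0,9] min(18,3)*9=27 best=143 → r--
[0,8] min(18,2)*8=16 best=143 → r--
[0,7] min(18,15)*7=105 best=143 → r--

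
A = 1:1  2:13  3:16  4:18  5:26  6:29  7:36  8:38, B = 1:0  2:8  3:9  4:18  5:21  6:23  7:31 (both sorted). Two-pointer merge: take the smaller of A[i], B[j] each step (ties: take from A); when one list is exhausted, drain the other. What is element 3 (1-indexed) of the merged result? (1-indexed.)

[i=1,j=1] A[i]=1>B[j]=0 take 0 → j++
[i=1,j=2] A[i]=1<=B[j]=8 take 1 → i++
[i=2,j=2] A[i]=13>B[j]=8 take 8 → j++
[i=2,j=3] A[i]=13>B[j]=9 take 9 → j++
[i=2,j=4] A[i]=13<=B[j]=18 take 13 → i++
[i=3,j=4] A[i]=16<=B[j]=18 take 16 → i++
[i=4,j=4] A[i]=18<=B[j]=18 take 18 → i++
[i=5,j=4] A[i]=26>B[j]=18 take 18 → j++
[i=5,j=5] A[i]=26>B[j]=21 take 21 → j++
[i=5,j=6] A[i]=26>B[j]=23 take 23 → j++
[i=5,j=7] A[i]=26<=B[j]=31 take 26 → i++
[i=6,j=7] A[i]=29<=B[j]=31 take 29 → i++
[i=7,j=7] A[i]=36>B[j]=31 take 31 → j++
[i=7,j=8] B done, take A[i]=36 → i++
[i=8,j=8] B done, take A[i]=38 → i++

merged[3] = 8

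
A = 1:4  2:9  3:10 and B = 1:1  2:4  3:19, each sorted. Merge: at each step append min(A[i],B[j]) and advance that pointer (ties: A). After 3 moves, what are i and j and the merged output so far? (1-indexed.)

i=2, j=3, merged so far=[1, 4, 4]

[i=1,j=1] A[i]=4>B[j]=1 take 1 → j++
[i=1,j=2] A[i]=4<=B[j]=4 take 4 → i++
[i=2,j=2] A[i]=9>B[j]=4 take 4 → j++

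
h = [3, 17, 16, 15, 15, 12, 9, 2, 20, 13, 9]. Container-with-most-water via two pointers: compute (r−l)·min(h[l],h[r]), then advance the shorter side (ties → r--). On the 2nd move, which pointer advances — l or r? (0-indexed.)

[0,10] min(3,9)*10=30 best=30 * → l++
[1,10] min(17,9)*9=81 best=81 * → r--

r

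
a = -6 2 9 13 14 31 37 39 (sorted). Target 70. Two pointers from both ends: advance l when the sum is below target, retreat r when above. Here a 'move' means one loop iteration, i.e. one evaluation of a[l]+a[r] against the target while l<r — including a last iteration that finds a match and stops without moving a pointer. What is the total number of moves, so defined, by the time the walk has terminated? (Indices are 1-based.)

6 moves

l=1 r=8: -6+39=33 <70, l++
l=2 r=8: 2+39=41 <70, l++
l=3 r=8: 9+39=48 <70, l++
l=4 r=8: 13+39=52 <70, l++
l=5 r=8: 14+39=53 <70, l++
l=6 r=8: 31+39=70, found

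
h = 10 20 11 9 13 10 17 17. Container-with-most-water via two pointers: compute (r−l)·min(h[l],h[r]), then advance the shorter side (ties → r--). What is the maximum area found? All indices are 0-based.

l=0 r=7: min(10,17)*7=70 best=70 *, l++
l=1 r=7: min(20,17)*6=102 best=102 *, r--
l=1 r=6: min(20,17)*5=85 best=102, r--
l=1 r=5: min(20,10)*4=40 best=102, r--
l=1 r=4: min(20,13)*3=39 best=102, r--
l=1 r=3: min(20,9)*2=18 best=102, r--
l=1 r=2: min(20,11)*1=11 best=102, r--

max area = 102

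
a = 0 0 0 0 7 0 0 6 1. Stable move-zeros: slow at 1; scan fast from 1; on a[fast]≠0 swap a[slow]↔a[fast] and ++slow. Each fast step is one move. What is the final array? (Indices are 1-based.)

[7, 6, 1, 0, 0, 0, 0, 0, 0]

(s=1,f=1) a[fast]=0 → fast++
(s=1,f=2) a[fast]=0 → fast++
(s=1,f=3) a[fast]=0 → fast++
(s=1,f=4) a[fast]=0 → fast++
(s=1,f=5) a[fast]=7≠0 swap→a[1]=7 → slow++,fast++
(s=2,f=6) a[fast]=0 → fast++
(s=2,f=7) a[fast]=0 → fast++
(s=2,f=8) a[fast]=6≠0 swap→a[2]=6 → slow++,fast++
(s=3,f=9) a[fast]=1≠0 swap→a[3]=1 → slow++,fast++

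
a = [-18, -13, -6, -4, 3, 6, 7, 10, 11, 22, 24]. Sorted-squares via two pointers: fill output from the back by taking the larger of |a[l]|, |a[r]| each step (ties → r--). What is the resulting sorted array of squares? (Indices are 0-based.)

[9, 16, 36, 36, 49, 100, 121, 169, 324, 484, 576]

l=0 r=10: |-18|<=|24| out[10]=576, r--
l=0 r=9: |-18|<=|22| out[9]=484, r--
l=0 r=8: |-18|>|11| out[8]=324, l++
l=1 r=8: |-13|>|11| out[7]=169, l++
l=2 r=8: |-6|<=|11| out[6]=121, r--
l=2 r=7: |-6|<=|10| out[5]=100, r--
l=2 r=6: |-6|<=|7| out[4]=49, r--
l=2 r=5: |-6|<=|6| out[3]=36, r--
l=2 r=4: |-6|>|3| out[2]=36, l++
l=3 r=4: |-4|>|3| out[1]=16, l++
l=4 r=4: |3|<=|3| out[0]=9, r--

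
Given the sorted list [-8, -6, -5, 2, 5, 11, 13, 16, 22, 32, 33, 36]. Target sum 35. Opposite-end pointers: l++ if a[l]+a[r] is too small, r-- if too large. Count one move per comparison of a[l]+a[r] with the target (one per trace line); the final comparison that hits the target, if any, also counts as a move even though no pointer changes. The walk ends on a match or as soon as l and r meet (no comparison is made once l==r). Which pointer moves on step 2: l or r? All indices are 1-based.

l

[1,12] -8+36=28 <35 → l++
[2,12] -6+36=30 <35 → l++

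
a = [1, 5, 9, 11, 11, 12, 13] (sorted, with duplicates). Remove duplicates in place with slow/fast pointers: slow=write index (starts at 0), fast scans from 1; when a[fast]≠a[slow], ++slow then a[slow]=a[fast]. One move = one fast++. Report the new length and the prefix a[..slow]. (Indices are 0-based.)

length 6; prefix = [1, 5, 9, 11, 12, 13]

(s=0,f=1) a[fast]=5≠a[slow]=1 write a[1]=5 → slow++,fast++
(s=1,f=2) a[fast]=9≠a[slow]=5 write a[2]=9 → slow++,fast++
(s=2,f=3) a[fast]=11≠a[slow]=9 write a[3]=11 → slow++,fast++
(s=3,f=4) a[fast]=11=a[slow] dup → fast++
(s=3,f=5) a[fast]=12≠a[slow]=11 write a[4]=12 → slow++,fast++
(s=4,f=6) a[fast]=13≠a[slow]=12 write a[5]=13 → slow++,fast++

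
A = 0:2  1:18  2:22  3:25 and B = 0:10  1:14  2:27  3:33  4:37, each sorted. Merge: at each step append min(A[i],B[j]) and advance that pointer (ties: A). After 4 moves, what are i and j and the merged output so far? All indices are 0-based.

i=2, j=2, merged so far=[2, 10, 14, 18]

[i=0,j=0] A[i]=2<=B[j]=10 take 2 → i++
[i=1,j=0] A[i]=18>B[j]=10 take 10 → j++
[i=1,j=1] A[i]=18>B[j]=14 take 14 → j++
[i=1,j=2] A[i]=18<=B[j]=27 take 18 → i++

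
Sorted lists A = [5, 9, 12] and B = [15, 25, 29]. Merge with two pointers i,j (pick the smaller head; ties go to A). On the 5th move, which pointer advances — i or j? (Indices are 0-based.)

j

[i=0,j=0] A[i]=5<=B[j]=15 take 5 → i++
[i=1,j=0] A[i]=9<=B[j]=15 take 9 → i++
[i=2,j=0] A[i]=12<=B[j]=15 take 12 → i++
[i=3,j=0] A done, take B[j]=15 → j++
[i=3,j=1] A done, take B[j]=25 → j++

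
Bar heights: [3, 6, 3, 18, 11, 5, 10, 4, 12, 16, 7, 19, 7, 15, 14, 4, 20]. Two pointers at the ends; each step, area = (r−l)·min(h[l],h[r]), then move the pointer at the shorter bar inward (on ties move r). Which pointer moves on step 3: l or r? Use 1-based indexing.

[1,17] min(3,20)*16=48 best=48 * → l++
[2,17] min(6,20)*15=90 best=90 * → l++
[3,17] min(3,20)*14=42 best=90 → l++

l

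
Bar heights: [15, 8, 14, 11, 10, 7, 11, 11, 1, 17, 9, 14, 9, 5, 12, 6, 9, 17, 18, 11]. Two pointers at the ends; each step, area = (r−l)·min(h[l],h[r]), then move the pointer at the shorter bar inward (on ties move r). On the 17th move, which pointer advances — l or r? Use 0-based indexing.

l=0 r=19: min(15,11)*19=209 best=209 *, r--
l=0 r=18: min(15,18)*18=270 best=270 *, l++
l=1 r=18: min(8,18)*17=136 best=270, l++
l=2 r=18: min(14,18)*16=224 best=270, l++
l=3 r=18: min(11,18)*15=165 best=270, l++
l=4 r=18: min(10,18)*14=140 best=270, l++
l=5 r=18: min(7,18)*13=91 best=270, l++
l=6 r=18: min(11,18)*12=132 best=270, l++
l=7 r=18: min(11,18)*11=121 best=270, l++
l=8 r=18: min(1,18)*10=10 best=270, l++
l=9 r=18: min(17,18)*9=153 best=270, l++
l=10 r=18: min(9,18)*8=72 best=270, l++
l=11 r=18: min(14,18)*7=98 best=270, l++
l=12 r=18: min(9,18)*6=54 best=270, l++
l=13 r=18: min(5,18)*5=25 best=270, l++
l=14 r=18: min(12,18)*4=48 best=270, l++
l=15 r=18: min(6,18)*3=18 best=270, l++

l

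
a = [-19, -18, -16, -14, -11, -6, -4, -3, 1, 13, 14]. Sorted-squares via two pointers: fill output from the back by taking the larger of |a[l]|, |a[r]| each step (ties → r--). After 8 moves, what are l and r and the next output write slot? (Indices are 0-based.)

l=6, r=8, next write slot=2

l=0 r=10: |-19|>|14| out[10]=361, l++
l=1 r=10: |-18|>|14| out[9]=324, l++
l=2 r=10: |-16|>|14| out[8]=256, l++
l=3 r=10: |-14|<=|14| out[7]=196, r--
l=3 r=9: |-14|>|13| out[6]=196, l++
l=4 r=9: |-11|<=|13| out[5]=169, r--
l=4 r=8: |-11|>|1| out[4]=121, l++
l=5 r=8: |-6|>|1| out[3]=36, l++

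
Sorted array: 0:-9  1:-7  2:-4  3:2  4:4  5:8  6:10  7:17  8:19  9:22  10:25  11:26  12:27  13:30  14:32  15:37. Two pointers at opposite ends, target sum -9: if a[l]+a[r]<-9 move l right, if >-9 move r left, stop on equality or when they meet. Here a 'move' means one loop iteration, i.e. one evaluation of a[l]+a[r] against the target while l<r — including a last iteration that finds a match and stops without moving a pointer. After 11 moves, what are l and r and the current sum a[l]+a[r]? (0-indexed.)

l=0 r=15: -9+37=28 >-9, r--
l=0 r=14: -9+32=23 >-9, r--
l=0 r=13: -9+30=21 >-9, r--
l=0 r=12: -9+27=18 >-9, r--
l=0 r=11: -9+26=17 >-9, r--
l=0 r=10: -9+25=16 >-9, r--
l=0 r=9: -9+22=13 >-9, r--
l=0 r=8: -9+19=10 >-9, r--
l=0 r=7: -9+17=8 >-9, r--
l=0 r=6: -9+10=1 >-9, r--
l=0 r=5: -9+8=-1 >-9, r--

l=0, r=4, sum=-5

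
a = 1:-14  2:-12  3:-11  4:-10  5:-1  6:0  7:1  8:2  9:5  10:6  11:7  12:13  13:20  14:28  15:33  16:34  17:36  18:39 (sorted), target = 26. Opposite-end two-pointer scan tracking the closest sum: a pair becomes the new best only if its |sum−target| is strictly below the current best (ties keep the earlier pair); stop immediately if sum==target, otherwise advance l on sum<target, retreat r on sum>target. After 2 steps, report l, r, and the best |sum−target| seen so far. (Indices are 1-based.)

l=2, r=17, best |Δ|=1

l=1 r=18: -14+39=25 d=1 *, l++
l=2 r=18: -12+39=27 d=1, r--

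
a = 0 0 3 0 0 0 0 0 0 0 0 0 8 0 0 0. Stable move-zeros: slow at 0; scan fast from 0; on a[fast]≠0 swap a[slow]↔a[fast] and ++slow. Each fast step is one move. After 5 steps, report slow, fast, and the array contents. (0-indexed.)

slow=1, fast=5, a=[3, 0, 0, 0, 0, 0, 0, 0, 0, 0, 0, 0, 8, 0, 0, 0]

(s=0,f=0) a[fast]=0 → fast++
(s=0,f=1) a[fast]=0 → fast++
(s=0,f=2) a[fast]=3≠0 swap→a[0]=3 → slow++,fast++
(s=1,f=3) a[fast]=0 → fast++
(s=1,f=4) a[fast]=0 → fast++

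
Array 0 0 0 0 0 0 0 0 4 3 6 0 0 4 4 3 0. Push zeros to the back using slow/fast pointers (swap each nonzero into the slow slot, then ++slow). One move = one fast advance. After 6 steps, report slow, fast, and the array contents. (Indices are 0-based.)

slow=0, fast=6, a=[0, 0, 0, 0, 0, 0, 0, 0, 4, 3, 6, 0, 0, 4, 4, 3, 0]

slow=0 fast=0: a[fast]=0, fast++
slow=0 fast=1: a[fast]=0, fast++
slow=0 fast=2: a[fast]=0, fast++
slow=0 fast=3: a[fast]=0, fast++
slow=0 fast=4: a[fast]=0, fast++
slow=0 fast=5: a[fast]=0, fast++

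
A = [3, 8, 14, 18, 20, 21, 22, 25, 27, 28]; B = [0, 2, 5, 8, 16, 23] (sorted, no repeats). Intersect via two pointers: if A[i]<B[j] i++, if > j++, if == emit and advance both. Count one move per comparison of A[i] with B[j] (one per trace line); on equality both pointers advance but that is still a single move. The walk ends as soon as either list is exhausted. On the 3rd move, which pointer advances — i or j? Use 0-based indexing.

i=0 j=0: 3>0, j++
i=0 j=1: 3>2, j++
i=0 j=2: 3<5, i++

i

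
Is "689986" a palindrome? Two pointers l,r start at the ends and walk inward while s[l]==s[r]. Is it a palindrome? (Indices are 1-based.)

palindrome

l=1 r=6: '6'=='6', l++,r--
l=2 r=5: '8'=='8', l++,r--
l=3 r=4: '9'=='9', l++,r--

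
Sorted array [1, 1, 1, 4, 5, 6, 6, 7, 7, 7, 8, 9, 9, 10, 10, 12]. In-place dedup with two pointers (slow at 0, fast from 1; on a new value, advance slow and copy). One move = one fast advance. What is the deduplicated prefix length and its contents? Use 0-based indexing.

length 9; prefix = [1, 4, 5, 6, 7, 8, 9, 10, 12]

slow=0 fast=1: a[fast]=1=a[slow] dup, fast++
slow=0 fast=2: a[fast]=1=a[slow] dup, fast++
slow=0 fast=3: a[fast]=4≠a[slow]=1 write a[1]=4, slow++,fast++
slow=1 fast=4: a[fast]=5≠a[slow]=4 write a[2]=5, slow++,fast++
slow=2 fast=5: a[fast]=6≠a[slow]=5 write a[3]=6, slow++,fast++
slow=3 fast=6: a[fast]=6=a[slow] dup, fast++
slow=3 fast=7: a[fast]=7≠a[slow]=6 write a[4]=7, slow++,fast++
slow=4 fast=8: a[fast]=7=a[slow] dup, fast++
slow=4 fast=9: a[fast]=7=a[slow] dup, fast++
slow=4 fast=10: a[fast]=8≠a[slow]=7 write a[5]=8, slow++,fast++
slow=5 fast=11: a[fast]=9≠a[slow]=8 write a[6]=9, slow++,fast++
slow=6 fast=12: a[fast]=9=a[slow] dup, fast++
slow=6 fast=13: a[fast]=10≠a[slow]=9 write a[7]=10, slow++,fast++
slow=7 fast=14: a[fast]=10=a[slow] dup, fast++
slow=7 fast=15: a[fast]=12≠a[slow]=10 write a[8]=12, slow++,fast++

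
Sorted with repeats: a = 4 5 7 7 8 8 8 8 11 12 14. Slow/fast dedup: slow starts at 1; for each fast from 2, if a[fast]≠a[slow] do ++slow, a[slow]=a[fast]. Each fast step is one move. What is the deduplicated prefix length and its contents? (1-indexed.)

(s=1,f=2) a[fast]=5≠a[slow]=4 write a[2]=5 → slow++,fast++
(s=2,f=3) a[fast]=7≠a[slow]=5 write a[3]=7 → slow++,fast++
(s=3,f=4) a[fast]=7=a[slow] dup → fast++
(s=3,f=5) a[fast]=8≠a[slow]=7 write a[4]=8 → slow++,fast++
(s=4,f=6) a[fast]=8=a[slow] dup → fast++
(s=4,f=7) a[fast]=8=a[slow] dup → fast++
(s=4,f=8) a[fast]=8=a[slow] dup → fast++
(s=4,f=9) a[fast]=11≠a[slow]=8 write a[5]=11 → slow++,fast++
(s=5,f=10) a[fast]=12≠a[slow]=11 write a[6]=12 → slow++,fast++
(s=6,f=11) a[fast]=14≠a[slow]=12 write a[7]=14 → slow++,fast++

length 7; prefix = [4, 5, 7, 8, 11, 12, 14]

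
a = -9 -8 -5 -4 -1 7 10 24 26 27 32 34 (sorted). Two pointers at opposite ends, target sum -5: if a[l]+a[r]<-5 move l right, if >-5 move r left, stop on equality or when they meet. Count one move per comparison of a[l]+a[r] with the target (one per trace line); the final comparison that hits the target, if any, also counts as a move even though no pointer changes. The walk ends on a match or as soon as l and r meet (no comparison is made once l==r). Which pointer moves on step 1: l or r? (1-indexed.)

r

[1,12] -9+34=25 >-5 → r--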